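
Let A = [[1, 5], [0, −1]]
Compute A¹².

[[1, 0], [0, 1]]

A² = I (check: tr A = 0 and det A = −1), so A¹² = I since 12 is even.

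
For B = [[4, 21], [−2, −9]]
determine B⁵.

[[1234, 4431], [−422, −1509]]

tr B = −5 and det B = 6, so the characteristic polynomial is λ² − (−5)λ + (6) with roots −3 and −2.
Eigenvectors give P = [[3, 7], [−1, −2]] with P⁻¹ = [[−2, −7], [1, 3]], and B = P·diag(−3, −2)·P⁻¹.
Then B⁵ = P·diag(−243, −32)·P⁻¹ = [[−729, −224], [243, 64]] · [[−2, −7], [1, 3]] = [[1234, 4431], [−422, −1509]].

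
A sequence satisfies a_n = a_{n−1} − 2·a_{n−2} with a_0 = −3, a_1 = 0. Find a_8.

With companion matrix C = [[1, −2], [1, 0]], [a_n, a_{n−1}]ᵀ = C·[a_{n−1}, a_{n−2}]ᵀ, so [a_8, a_7]ᵀ = C⁷·[a_1, a_0]ᵀ.
C⁷ = [[−3, −14], [7, −10]], giving [a_8, a_7]ᵀ = [[42], [30]].

42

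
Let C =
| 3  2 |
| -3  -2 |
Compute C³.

C² = [[3, 2], [-3, -2]]
C³ = [[3, 2], [-3, -2]]

[[3, 2], [-3, -2]]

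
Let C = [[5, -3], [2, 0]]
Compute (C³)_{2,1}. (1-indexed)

tr C = 5 and det C = 6, so the characteristic polynomial is λ² − (5)λ + (6) with roots 2 and 3.
Eigenvectors give P = [[1, 3], [1, 2]] with P⁻¹ = [[-2, 3], [1, -1]], and C = P·diag(2, 3)·P⁻¹.
Then C³ = P·diag(8, 27)·P⁻¹ = [[8, 81], [8, 54]] · [[-2, 3], [1, -1]] = [[65, -57], [38, -30]].

38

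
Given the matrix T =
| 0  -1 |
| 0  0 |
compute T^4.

[[0, 0], [0, 0]]

T is strictly triangular, hence nilpotent: T^2 = 0, so T^4 = 0.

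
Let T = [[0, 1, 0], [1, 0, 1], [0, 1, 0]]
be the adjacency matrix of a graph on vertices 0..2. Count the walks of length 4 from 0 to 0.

The number of length-4 walks from vertex 0 to vertex 0 is entry (0,0) of T⁴, where T is the adjacency matrix.
T² = [[1, 0, 1], [0, 2, 0], [1, 0, 1]]
T³ = [[0, 2, 0], [2, 0, 2], [0, 2, 0]]
T⁴ = [[2, 0, 2], [0, 4, 0], [2, 0, 2]]

2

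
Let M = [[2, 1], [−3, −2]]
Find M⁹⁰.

M² = I (check: tr M = 0 and det M = −1), so M⁹⁰ = I since 90 is even.

[[1, 0], [0, 1]]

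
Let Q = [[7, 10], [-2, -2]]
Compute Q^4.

tr Q = 5 and det Q = 6, so the characteristic polynomial is λ² − (5)λ + (6) with roots 2 and 3.
Eigenvectors give P = [[2, -5], [-1, 2]] with P⁻¹ = [[-2, -5], [-1, -2]], and Q = P·diag(2, 3)·P⁻¹.
Then Q^4 = P·diag(16, 81)·P⁻¹ = [[32, -405], [-16, 162]] · [[-2, -5], [-1, -2]] = [[341, 650], [-130, -244]].

[[341, 650], [-130, -244]]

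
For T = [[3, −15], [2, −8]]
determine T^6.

[[−3261, 9975], [−1330, 4054]]

tr T = −5 and det T = 6, so the characteristic polynomial is λ² − (−5)λ + (6) with roots −3 and −2.
Eigenvectors give P = [[−5, 3], [−2, 1]] with P⁻¹ = [[1, −3], [2, −5]], and T = P·diag(−3, −2)·P⁻¹.
Then T^6 = P·diag(729, 64)·P⁻¹ = [[−3645, 192], [−1458, 64]] · [[1, −3], [2, −5]] = [[−3261, 9975], [−1330, 4054]].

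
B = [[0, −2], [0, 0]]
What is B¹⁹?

B is strictly triangular, hence nilpotent: B² = 0, so B¹⁹ = 0.

[[0, 0], [0, 0]]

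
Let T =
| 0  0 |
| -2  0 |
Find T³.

[[0, 0], [0, 0]]

T is strictly triangular, hence nilpotent: T² = 0, so T³ = 0.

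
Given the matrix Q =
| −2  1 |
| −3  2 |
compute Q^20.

Q² = I (check: tr Q = 0 and det Q = −1), so Q^20 = I since 20 is even.

[[1, 0], [0, 1]]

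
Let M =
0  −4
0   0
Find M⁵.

[[0, 0], [0, 0]]

M is strictly triangular, hence nilpotent: M² = 0, so M⁵ = 0.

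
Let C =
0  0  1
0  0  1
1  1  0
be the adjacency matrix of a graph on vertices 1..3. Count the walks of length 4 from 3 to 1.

0

The number of length-4 walks from vertex 3 to vertex 1 is entry (3,1) of C^4, where C is the adjacency matrix.
C^2 = [[1, 1, 0], [1, 1, 0], [0, 0, 2]]
C^3 = [[0, 0, 2], [0, 0, 2], [2, 2, 0]]
C^4 = [[2, 2, 0], [2, 2, 0], [0, 0, 4]]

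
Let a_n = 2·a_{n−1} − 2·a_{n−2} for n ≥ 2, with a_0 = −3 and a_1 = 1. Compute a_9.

With companion matrix B = [[2, −2], [1, 0]], [a_n, a_{n−1}]ᵀ = B·[a_{n−1}, a_{n−2}]ᵀ, so [a_9, a_8]ᵀ = B⁸·[a_1, a_0]ᵀ.
B⁸ = [[16, 0], [0, 16]], giving [a_9, a_8]ᵀ = [[16], [−48]].

16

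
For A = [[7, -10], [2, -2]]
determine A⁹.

[[96367, -191710], [38342, -76172]]

tr A = 5 and det A = 6, so the characteristic polynomial is λ² − (5)λ + (6) with roots 3 and 2.
Eigenvectors give P = [[5, 2], [2, 1]] with P⁻¹ = [[1, -2], [-2, 5]], and A = P·diag(3, 2)·P⁻¹.
Then A⁹ = P·diag(19683, 512)·P⁻¹ = [[98415, 1024], [39366, 512]] · [[1, -2], [-2, 5]] = [[96367, -191710], [38342, -76172]].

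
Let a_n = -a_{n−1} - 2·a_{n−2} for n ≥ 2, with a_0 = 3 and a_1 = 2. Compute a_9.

With companion matrix T = [[-1, -2], [1, 0]], [a_n, a_{n−1}]ᵀ = T·[a_{n−1}, a_{n−2}]ᵀ, so [a_9, a_8]ᵀ = T⁸·[a_1, a_0]ᵀ.
T⁸ = [[-17, -6], [3, -14]], giving [a_9, a_8]ᵀ = [[-52], [-36]].

-52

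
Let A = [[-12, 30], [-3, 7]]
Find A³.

[[-198, 570], [-57, 163]]

tr A = -5 and det A = 6, so the characteristic polynomial is λ² − (-5)λ + (6) with roots -2 and -3.
Eigenvectors give P = [[3, 10], [1, 3]] with P⁻¹ = [[-3, 10], [1, -3]], and A = P·diag(-2, -3)·P⁻¹.
Then A³ = P·diag(-8, -27)·P⁻¹ = [[-24, -270], [-8, -81]] · [[-3, 10], [1, -3]] = [[-198, 570], [-57, 163]].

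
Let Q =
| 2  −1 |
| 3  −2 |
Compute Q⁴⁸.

Q² = I (check: tr Q = 0 and det Q = −1), so Q⁴⁸ = I since 48 is even.

[[1, 0], [0, 1]]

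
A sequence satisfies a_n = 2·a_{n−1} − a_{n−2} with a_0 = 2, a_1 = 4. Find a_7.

16

With companion matrix C = [[2, −1], [1, 0]], [a_n, a_{n−1}]ᵀ = C·[a_{n−1}, a_{n−2}]ᵀ, so [a_7, a_6]ᵀ = C^6·[a_1, a_0]ᵀ.
C^6 = [[7, −6], [6, −5]], giving [a_7, a_6]ᵀ = [[16], [14]].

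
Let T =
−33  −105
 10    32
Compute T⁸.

[[44391, 132405], [−12610, −37574]]

tr T = −1 and det T = −6, so the characteristic polynomial is λ² − (−1)λ + (−6) with roots −3 and 2.
Eigenvectors give P = [[7, −3], [−2, 1]] with P⁻¹ = [[1, 3], [2, 7]], and T = P·diag(−3, 2)·P⁻¹.
Then T⁸ = P·diag(6561, 256)·P⁻¹ = [[45927, −768], [−13122, 256]] · [[1, 3], [2, 7]] = [[44391, 132405], [−12610, −37574]].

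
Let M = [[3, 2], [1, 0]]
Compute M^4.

[[139, 78], [39, 22]]

M^2 = [[11, 6], [3, 2]]
M^3 = [[39, 22], [11, 6]]
M^4 = [[139, 78], [39, 22]]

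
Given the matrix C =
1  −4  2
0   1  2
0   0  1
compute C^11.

C = I + N where N = [[0, −4, 2], [0, 0, 2], [0, 0, 0]] is strictly upper-triangular, so N^3 = 0.
(I + N)^11 = I + 11·N + 55·N^2 = [[1, −44, −418], [0, 1, 22], [0, 0, 1]].

[[1, −44, −418], [0, 1, 22], [0, 0, 1]]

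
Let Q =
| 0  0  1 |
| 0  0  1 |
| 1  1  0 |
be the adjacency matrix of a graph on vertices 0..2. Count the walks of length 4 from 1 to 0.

The number of length-4 walks from vertex 1 to vertex 0 is entry (1,0) of Q⁴, where Q is the adjacency matrix.
Q² = [[1, 1, 0], [1, 1, 0], [0, 0, 2]]
Q³ = [[0, 0, 2], [0, 0, 2], [2, 2, 0]]
Q⁴ = [[2, 2, 0], [2, 2, 0], [0, 0, 4]]

2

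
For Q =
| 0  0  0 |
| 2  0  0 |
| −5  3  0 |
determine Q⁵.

[[0, 0, 0], [0, 0, 0], [0, 0, 0]]

Q is strictly triangular, hence nilpotent: Q³ = 0, so Q⁵ = 0.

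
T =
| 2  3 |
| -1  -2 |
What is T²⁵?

[[2, 3], [-1, -2]]

T² = I (check: tr T = 0 and det T = -1), so T²⁵ = T since 25 is odd.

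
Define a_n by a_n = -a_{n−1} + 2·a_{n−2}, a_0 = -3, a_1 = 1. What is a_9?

681

With companion matrix C = [[-1, 2], [1, 0]], [a_n, a_{n−1}]ᵀ = C·[a_{n−1}, a_{n−2}]ᵀ, so [a_9, a_8]ᵀ = C^8·[a_1, a_0]ᵀ.
C^8 = [[171, -170], [-85, 86]], giving [a_9, a_8]ᵀ = [[681], [-343]].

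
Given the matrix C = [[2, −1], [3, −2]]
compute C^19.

C² = I (check: tr C = 0 and det C = −1), so C^19 = C since 19 is odd.

[[2, −1], [3, −2]]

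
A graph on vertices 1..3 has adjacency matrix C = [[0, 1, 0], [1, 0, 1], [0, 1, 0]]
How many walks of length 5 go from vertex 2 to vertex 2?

0

The number of length-5 walks from vertex 2 to vertex 2 is entry (2,2) of C^5, where C is the adjacency matrix.
C^2 = [[1, 0, 1], [0, 2, 0], [1, 0, 1]]
C^3 = [[0, 2, 0], [2, 0, 2], [0, 2, 0]]
C^4 = [[2, 0, 2], [0, 4, 0], [2, 0, 2]]
C^5 = [[0, 4, 0], [4, 0, 4], [0, 4, 0]]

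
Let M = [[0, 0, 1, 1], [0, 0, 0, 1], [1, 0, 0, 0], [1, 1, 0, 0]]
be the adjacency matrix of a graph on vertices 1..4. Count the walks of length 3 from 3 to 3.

0

The number of length-3 walks from vertex 3 to vertex 3 is entry (3,3) of M^3, where M is the adjacency matrix.
M^2 = [[2, 1, 0, 0], [1, 1, 0, 0], [0, 0, 1, 1], [0, 0, 1, 2]]
M^3 = [[0, 0, 2, 3], [0, 0, 1, 2], [2, 1, 0, 0], [3, 2, 0, 0]]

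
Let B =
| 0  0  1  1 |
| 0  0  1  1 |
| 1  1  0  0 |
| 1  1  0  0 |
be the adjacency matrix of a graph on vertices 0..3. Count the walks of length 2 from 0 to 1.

The number of length-2 walks from vertex 0 to vertex 1 is entry (0,1) of B^2, where B is the adjacency matrix.
B^2 = [[2, 2, 0, 0], [2, 2, 0, 0], [0, 0, 2, 2], [0, 0, 2, 2]]

2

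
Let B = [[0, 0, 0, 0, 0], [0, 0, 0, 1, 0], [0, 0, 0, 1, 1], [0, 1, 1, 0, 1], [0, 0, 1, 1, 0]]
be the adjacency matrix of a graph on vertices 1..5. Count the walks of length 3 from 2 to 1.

The number of length-3 walks from vertex 2 to vertex 1 is entry (2,1) of B³, where B is the adjacency matrix.
B² = [[0, 0, 0, 0, 0], [0, 1, 1, 0, 1], [0, 1, 2, 1, 1], [0, 0, 1, 3, 1], [0, 1, 1, 1, 2]]
B³ = [[0, 0, 0, 0, 0], [0, 0, 1, 3, 1], [0, 1, 2, 4, 3], [0, 3, 4, 2, 4], [0, 1, 3, 4, 2]]

0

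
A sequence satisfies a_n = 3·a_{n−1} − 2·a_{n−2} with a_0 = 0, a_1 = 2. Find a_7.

With companion matrix Q = [[3, −2], [1, 0]], [a_n, a_{n−1}]ᵀ = Q·[a_{n−1}, a_{n−2}]ᵀ, so [a_7, a_6]ᵀ = Q^6·[a_1, a_0]ᵀ.
Q^6 = [[127, −126], [63, −62]], giving [a_7, a_6]ᵀ = [[254], [126]].

254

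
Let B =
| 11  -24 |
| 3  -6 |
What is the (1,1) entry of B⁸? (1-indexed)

tr B = 5 and det B = 6, so the characteristic polynomial is λ² − (5)λ + (6) with roots 3 and 2.
Eigenvectors give P = [[3, -8], [1, -3]] with P⁻¹ = [[3, -8], [1, -3]], and B = P·diag(3, 2)·P⁻¹.
Then B⁸ = P·diag(6561, 256)·P⁻¹ = [[19683, -2048], [6561, -768]] · [[3, -8], [1, -3]] = [[57001, -151320], [18915, -50184]].

57001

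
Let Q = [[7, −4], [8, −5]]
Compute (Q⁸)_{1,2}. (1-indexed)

tr Q = 2 and det Q = −3, so the characteristic polynomial is λ² − (2)λ + (−3) with roots −1 and 3.
Eigenvectors give P = [[−1, 1], [−2, 1]] with P⁻¹ = [[1, −1], [2, −1]], and Q = P·diag(−1, 3)·P⁻¹.
Then Q⁸ = P·diag(1, 6561)·P⁻¹ = [[−1, 6561], [−2, 6561]] · [[1, −1], [2, −1]] = [[13121, −6560], [13120, −6559]].

−6560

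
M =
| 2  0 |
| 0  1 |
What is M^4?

M^2 = [[4, 0], [0, 1]]
M^3 = [[8, 0], [0, 1]]
M^4 = [[16, 0], [0, 1]]

[[16, 0], [0, 1]]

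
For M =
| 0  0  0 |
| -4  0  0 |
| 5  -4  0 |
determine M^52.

[[0, 0, 0], [0, 0, 0], [0, 0, 0]]

M is strictly triangular, hence nilpotent: M^3 = 0, so M^52 = 0.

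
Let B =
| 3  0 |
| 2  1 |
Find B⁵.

tr B = 4 and det B = 3, so the characteristic polynomial is λ² − (4)λ + (3) with roots 3 and 1.
Eigenvectors give P = [[-1, 0], [-1, -1]] with P⁻¹ = [[-1, 0], [1, -1]], and B = P·diag(3, 1)·P⁻¹.
Then B⁵ = P·diag(243, 1)·P⁻¹ = [[-243, 0], [-243, -1]] · [[-1, 0], [1, -1]] = [[243, 0], [242, 1]].

[[243, 0], [242, 1]]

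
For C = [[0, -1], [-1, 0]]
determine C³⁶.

C² = I (check: tr C = 0 and det C = -1), so C³⁶ = I since 36 is even.

[[1, 0], [0, 1]]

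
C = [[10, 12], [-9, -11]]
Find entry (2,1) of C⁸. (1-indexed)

tr C = -1 and det C = -2, so the characteristic polynomial is λ² − (-1)λ + (-2) with roots 1 and -2.
Eigenvectors give P = [[4, -1], [-3, 1]] with P⁻¹ = [[1, 1], [3, 4]], and C = P·diag(1, -2)·P⁻¹.
Then C⁸ = P·diag(1, 256)·P⁻¹ = [[4, -256], [-3, 256]] · [[1, 1], [3, 4]] = [[-764, -1020], [765, 1021]].

765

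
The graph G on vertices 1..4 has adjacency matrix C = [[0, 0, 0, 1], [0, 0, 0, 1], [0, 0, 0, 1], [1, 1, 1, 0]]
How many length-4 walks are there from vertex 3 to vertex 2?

3

The number of length-4 walks from vertex 3 to vertex 2 is entry (3,2) of C^4, where C is the adjacency matrix.
C^2 = [[1, 1, 1, 0], [1, 1, 1, 0], [1, 1, 1, 0], [0, 0, 0, 3]]
C^3 = [[0, 0, 0, 3], [0, 0, 0, 3], [0, 0, 0, 3], [3, 3, 3, 0]]
C^4 = [[3, 3, 3, 0], [3, 3, 3, 0], [3, 3, 3, 0], [0, 0, 0, 9]]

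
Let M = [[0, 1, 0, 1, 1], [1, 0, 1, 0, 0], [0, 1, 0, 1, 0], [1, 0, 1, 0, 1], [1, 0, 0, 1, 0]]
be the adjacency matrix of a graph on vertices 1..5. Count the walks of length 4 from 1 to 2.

The number of length-4 walks from vertex 1 to vertex 2 is entry (1,2) of M⁴, where M is the adjacency matrix.
M² = [[3, 0, 2, 1, 1], [0, 2, 0, 2, 1], [2, 0, 2, 0, 1], [1, 2, 0, 3, 1], [1, 1, 1, 1, 2]]
M³ = [[2, 5, 1, 6, 4], [5, 0, 4, 1, 2], [1, 4, 0, 5, 2], [6, 1, 5, 2, 4], [4, 2, 2, 4, 2]]
M⁴ = [[15, 3, 11, 7, 8], [3, 9, 1, 11, 6], [11, 1, 9, 3, 6], [7, 11, 3, 15, 8], [8, 6, 6, 8, 8]]

3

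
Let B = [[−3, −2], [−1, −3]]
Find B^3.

B^2 = [[11, 12], [6, 11]]
B^3 = [[−45, −58], [−29, −45]]

[[−45, −58], [−29, −45]]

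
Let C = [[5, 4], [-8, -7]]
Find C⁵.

[[245, 244], [-488, -487]]

tr C = -2 and det C = -3, so the characteristic polynomial is λ² − (-2)λ + (-3) with roots 1 and -3.
Eigenvectors give P = [[-1, -1], [1, 2]] with P⁻¹ = [[-2, -1], [1, 1]], and C = P·diag(1, -3)·P⁻¹.
Then C⁵ = P·diag(1, -243)·P⁻¹ = [[-1, 243], [1, -486]] · [[-2, -1], [1, 1]] = [[245, 244], [-488, -487]].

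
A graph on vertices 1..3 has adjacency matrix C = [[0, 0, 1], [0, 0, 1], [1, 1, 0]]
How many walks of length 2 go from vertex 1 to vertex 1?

The number of length-2 walks from vertex 1 to vertex 1 is entry (1,1) of C², where C is the adjacency matrix.
C² = [[1, 1, 0], [1, 1, 0], [0, 0, 2]]

1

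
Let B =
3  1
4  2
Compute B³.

[[59, 23], [92, 36]]

B² = [[13, 5], [20, 8]]
B³ = [[59, 23], [92, 36]]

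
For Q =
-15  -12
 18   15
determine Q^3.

tr Q = 0 and det Q = -9, so the characteristic polynomial is λ² − (0)λ + (-9) with roots 3 and -3.
Eigenvectors give P = [[-2, -1], [3, 1]] with P⁻¹ = [[1, 1], [-3, -2]], and Q = P·diag(3, -3)·P⁻¹.
Then Q^3 = P·diag(27, -27)·P⁻¹ = [[-54, 27], [81, -27]] · [[1, 1], [-3, -2]] = [[-135, -108], [162, 135]].

[[-135, -108], [162, 135]]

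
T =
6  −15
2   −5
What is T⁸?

T² = T (a projection; rank 1, trace 1), so T⁸ = T.

[[6, −15], [2, −5]]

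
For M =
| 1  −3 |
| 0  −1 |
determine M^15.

M² = I (check: tr M = 0 and det M = −1), so M^15 = M since 15 is odd.

[[1, −3], [0, −1]]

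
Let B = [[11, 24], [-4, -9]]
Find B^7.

[[6563, 13128], [-2188, -4377]]

tr B = 2 and det B = -3, so the characteristic polynomial is λ² − (2)λ + (-3) with roots 3 and -1.
Eigenvectors give P = [[3, -2], [-1, 1]] with P⁻¹ = [[1, 2], [1, 3]], and B = P·diag(3, -1)·P⁻¹.
Then B^7 = P·diag(2187, -1)·P⁻¹ = [[6561, 2], [-2187, -1]] · [[1, 2], [1, 3]] = [[6563, 13128], [-2188, -4377]].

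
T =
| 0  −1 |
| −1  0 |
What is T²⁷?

T² = I (check: tr T = 0 and det T = −1), so T²⁷ = T since 27 is odd.

[[0, −1], [−1, 0]]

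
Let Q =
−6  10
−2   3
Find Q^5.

[[−156, 310], [−62, 123]]

tr Q = −3 and det Q = 2, so the characteristic polynomial is λ² − (−3)λ + (2) with roots −1 and −2.
Eigenvectors give P = [[−2, −5], [−1, −2]] with P⁻¹ = [[2, −5], [−1, 2]], and Q = P·diag(−1, −2)·P⁻¹.
Then Q^5 = P·diag(−1, −32)·P⁻¹ = [[2, 160], [1, 64]] · [[2, −5], [−1, 2]] = [[−156, 310], [−62, 123]].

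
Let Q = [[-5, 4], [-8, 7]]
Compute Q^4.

tr Q = 2 and det Q = -3, so the characteristic polynomial is λ² − (2)λ + (-3) with roots -1 and 3.
Eigenvectors give P = [[1, -1], [1, -2]] with P⁻¹ = [[2, -1], [1, -1]], and Q = P·diag(-1, 3)·P⁻¹.
Then Q^4 = P·diag(1, 81)·P⁻¹ = [[1, -81], [1, -162]] · [[2, -1], [1, -1]] = [[-79, 80], [-160, 161]].

[[-79, 80], [-160, 161]]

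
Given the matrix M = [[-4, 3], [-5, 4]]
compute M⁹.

[[-4, 3], [-5, 4]]

M² = I (check: tr M = 0 and det M = -1), so M⁹ = M since 9 is odd.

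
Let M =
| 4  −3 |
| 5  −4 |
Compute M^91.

M² = I (check: tr M = 0 and det M = −1), so M^91 = M since 91 is odd.

[[4, −3], [5, −4]]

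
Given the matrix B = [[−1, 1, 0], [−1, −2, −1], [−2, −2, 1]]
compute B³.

B² = [[0, −3, −1], [5, 5, 1], [2, 0, 3]]
B³ = [[5, 8, 2], [−12, −7, −4], [−8, −4, 3]]

[[5, 8, 2], [−12, −7, −4], [−8, −4, 3]]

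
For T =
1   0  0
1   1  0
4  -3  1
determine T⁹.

T = I + N where N = [[0, 0, 0], [1, 0, 0], [4, -3, 0]] is strictly lower-triangular, so N³ = 0.
(I + N)⁹ = I + 9·N + 36·N² = [[1, 0, 0], [9, 1, 0], [-72, -27, 1]].

[[1, 0, 0], [9, 1, 0], [-72, -27, 1]]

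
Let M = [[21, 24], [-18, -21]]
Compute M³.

[[189, 216], [-162, -189]]

tr M = 0 and det M = -9, so the characteristic polynomial is λ² − (0)λ + (-9) with roots -3 and 3.
Eigenvectors give P = [[-1, 4], [1, -3]] with P⁻¹ = [[3, 4], [1, 1]], and M = P·diag(-3, 3)·P⁻¹.
Then M³ = P·diag(-27, 27)·P⁻¹ = [[27, 108], [-27, -81]] · [[3, 4], [1, 1]] = [[189, 216], [-162, -189]].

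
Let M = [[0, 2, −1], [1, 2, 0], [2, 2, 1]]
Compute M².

[[0, 2, −1], [2, 6, −1], [4, 10, −1]]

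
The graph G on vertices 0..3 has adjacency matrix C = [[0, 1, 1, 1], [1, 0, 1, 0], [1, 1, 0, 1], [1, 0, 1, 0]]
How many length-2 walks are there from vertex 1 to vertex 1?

2

The number of length-2 walks from vertex 1 to vertex 1 is entry (1,1) of C², where C is the adjacency matrix.
C² = [[3, 1, 2, 1], [1, 2, 1, 2], [2, 1, 3, 1], [1, 2, 1, 2]]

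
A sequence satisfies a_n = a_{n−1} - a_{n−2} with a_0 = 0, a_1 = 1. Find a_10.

-1

With companion matrix T = [[1, -1], [1, 0]], [a_n, a_{n−1}]ᵀ = T·[a_{n−1}, a_{n−2}]ᵀ, so [a_10, a_9]ᵀ = T⁹·[a_1, a_0]ᵀ.
T⁹ = [[-1, 0], [0, -1]], giving [a_10, a_9]ᵀ = [[-1], [0]].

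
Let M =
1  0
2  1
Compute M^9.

[[1, 0], [18, 1]]

M = I + N where N = [[0, 0], [2, 0]] is strictly lower-triangular, so N^2 = 0.
(I + N)^9 = I + 9·N = [[1, 0], [18, 1]].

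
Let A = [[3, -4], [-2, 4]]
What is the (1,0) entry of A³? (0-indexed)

-90

A² = [[17, -28], [-14, 24]]
A³ = [[107, -180], [-90, 152]]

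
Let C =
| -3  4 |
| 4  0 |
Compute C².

[[25, -12], [-12, 16]]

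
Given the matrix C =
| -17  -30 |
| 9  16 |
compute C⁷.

tr C = -1 and det C = -2, so the characteristic polynomial is λ² − (-1)λ + (-2) with roots 1 and -2.
Eigenvectors give P = [[-5, -2], [3, 1]] with P⁻¹ = [[1, 2], [-3, -5]], and C = P·diag(1, -2)·P⁻¹.
Then C⁷ = P·diag(1, -128)·P⁻¹ = [[-5, 256], [3, -128]] · [[1, 2], [-3, -5]] = [[-773, -1290], [387, 646]].

[[-773, -1290], [387, 646]]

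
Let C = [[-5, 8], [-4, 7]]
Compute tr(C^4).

tr C = 2 and det C = -3, so the characteristic polynomial is λ² − (2)λ + (-3) with roots 3 and -1.
Eigenvectors give P = [[-1, 2], [-1, 1]] with P⁻¹ = [[1, -2], [1, -1]], and C = P·diag(3, -1)·P⁻¹.
Then C^4 = P·diag(81, 1)·P⁻¹ = [[-81, 2], [-81, 1]] · [[1, -2], [1, -1]] = [[-79, 160], [-80, 161]].

82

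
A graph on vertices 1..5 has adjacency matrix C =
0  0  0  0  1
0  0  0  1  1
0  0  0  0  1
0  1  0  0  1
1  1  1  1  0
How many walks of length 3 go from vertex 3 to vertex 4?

1

The number of length-3 walks from vertex 3 to vertex 4 is entry (3,4) of C³, where C is the adjacency matrix.
C² = [[1, 1, 1, 1, 0], [1, 2, 1, 1, 1], [1, 1, 1, 1, 0], [1, 1, 1, 2, 1], [0, 1, 0, 1, 4]]
C³ = [[0, 1, 0, 1, 4], [1, 2, 1, 3, 5], [0, 1, 0, 1, 4], [1, 3, 1, 2, 5], [4, 5, 4, 5, 2]]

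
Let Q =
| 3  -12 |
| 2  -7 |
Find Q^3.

tr Q = -4 and det Q = 3, so the characteristic polynomial is λ² − (-4)λ + (3) with roots -3 and -1.
Eigenvectors give P = [[2, -3], [1, -1]] with P⁻¹ = [[-1, 3], [-1, 2]], and Q = P·diag(-3, -1)·P⁻¹.
Then Q^3 = P·diag(-27, -1)·P⁻¹ = [[-54, 3], [-27, 1]] · [[-1, 3], [-1, 2]] = [[51, -156], [26, -79]].

[[51, -156], [26, -79]]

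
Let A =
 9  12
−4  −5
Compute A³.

tr A = 4 and det A = 3, so the characteristic polynomial is λ² − (4)λ + (3) with roots 3 and 1.
Eigenvectors give P = [[−2, −3], [1, 2]] with P⁻¹ = [[−2, −3], [1, 2]], and A = P·diag(3, 1)·P⁻¹.
Then A³ = P·diag(27, 1)·P⁻¹ = [[−54, −3], [27, 2]] · [[−2, −3], [1, 2]] = [[105, 156], [−52, −77]].

[[105, 156], [−52, −77]]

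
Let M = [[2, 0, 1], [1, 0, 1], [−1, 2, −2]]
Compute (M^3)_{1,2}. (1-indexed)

0

M^2 = [[3, 2, 0], [1, 2, −1], [2, −4, 5]]
M^3 = [[8, 0, 5], [5, −2, 5], [−5, 10, −12]]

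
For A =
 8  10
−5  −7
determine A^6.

[[1394, 1330], [−665, −601]]

tr A = 1 and det A = −6, so the characteristic polynomial is λ² − (1)λ + (−6) with roots 3 and −2.
Eigenvectors give P = [[−2, −1], [1, 1]] with P⁻¹ = [[−1, −1], [1, 2]], and A = P·diag(3, −2)·P⁻¹.
Then A^6 = P·diag(729, 64)·P⁻¹ = [[−1458, −64], [729, 64]] · [[−1, −1], [1, 2]] = [[1394, 1330], [−665, −601]].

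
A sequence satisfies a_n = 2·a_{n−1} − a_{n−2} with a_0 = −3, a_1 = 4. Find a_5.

32

With companion matrix T = [[2, −1], [1, 0]], [a_n, a_{n−1}]ᵀ = T·[a_{n−1}, a_{n−2}]ᵀ, so [a_5, a_4]ᵀ = T^4·[a_1, a_0]ᵀ.
T^4 = [[5, −4], [4, −3]], giving [a_5, a_4]ᵀ = [[32], [25]].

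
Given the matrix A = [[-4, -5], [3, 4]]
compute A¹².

A² = I (check: tr A = 0 and det A = -1), so A¹² = I since 12 is even.

[[1, 0], [0, 1]]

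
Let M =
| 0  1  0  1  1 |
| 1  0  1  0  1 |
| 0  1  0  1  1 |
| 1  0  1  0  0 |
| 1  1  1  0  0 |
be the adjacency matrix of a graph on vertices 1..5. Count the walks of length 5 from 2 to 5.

The number of length-5 walks from vertex 2 to vertex 5 is entry (2,5) of M⁵, where M is the adjacency matrix.
M² = [[3, 1, 3, 0, 1], [1, 3, 1, 2, 2], [3, 1, 3, 0, 1], [0, 2, 0, 2, 2], [1, 2, 1, 2, 3]]
M³ = [[2, 7, 2, 6, 7], [7, 4, 7, 2, 5], [2, 7, 2, 6, 7], [6, 2, 6, 0, 2], [7, 5, 7, 2, 4]]
M⁴ = [[20, 11, 20, 4, 11], [11, 19, 11, 14, 18], [20, 11, 20, 4, 11], [4, 14, 4, 12, 14], [11, 18, 11, 14, 19]]
M⁵ = [[26, 51, 26, 40, 51], [51, 40, 51, 22, 41], [26, 51, 26, 40, 51], [40, 22, 40, 8, 22], [51, 41, 51, 22, 40]]

41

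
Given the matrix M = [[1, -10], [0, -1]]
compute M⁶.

M² = I (check: tr M = 0 and det M = -1), so M⁶ = I since 6 is even.

[[1, 0], [0, 1]]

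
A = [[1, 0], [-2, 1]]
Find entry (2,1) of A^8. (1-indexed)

A = I + N where N = [[0, 0], [-2, 0]] is strictly lower-triangular, so N^2 = 0.
(I + N)^8 = I + 8·N = [[1, 0], [-16, 1]].

-16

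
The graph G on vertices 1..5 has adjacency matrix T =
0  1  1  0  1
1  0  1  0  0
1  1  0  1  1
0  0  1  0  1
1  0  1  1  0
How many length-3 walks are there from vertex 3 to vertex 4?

6

The number of length-3 walks from vertex 3 to vertex 4 is entry (3,4) of T³, where T is the adjacency matrix.
T² = [[3, 1, 2, 2, 1], [1, 2, 1, 1, 2], [2, 1, 4, 1, 2], [2, 1, 1, 2, 1], [1, 2, 2, 1, 3]]
T³ = [[4, 5, 7, 3, 7], [5, 2, 6, 3, 3], [7, 6, 6, 6, 7], [3, 3, 6, 2, 5], [7, 3, 7, 5, 4]]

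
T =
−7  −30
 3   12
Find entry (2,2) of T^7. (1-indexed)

tr T = 5 and det T = 6, so the characteristic polynomial is λ² − (5)λ + (6) with roots 3 and 2.
Eigenvectors give P = [[3, 10], [−1, −3]] with P⁻¹ = [[−3, −10], [1, 3]], and T = P·diag(3, 2)·P⁻¹.
Then T^7 = P·diag(2187, 128)·P⁻¹ = [[6561, 1280], [−2187, −384]] · [[−3, −10], [1, 3]] = [[−18403, −61770], [6177, 20718]].

20718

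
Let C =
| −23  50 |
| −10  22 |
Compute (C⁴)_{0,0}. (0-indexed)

341

tr C = −1 and det C = −6, so the characteristic polynomial is λ² − (−1)λ + (−6) with roots 2 and −3.
Eigenvectors give P = [[2, −5], [1, −2]] with P⁻¹ = [[−2, 5], [−1, 2]], and C = P·diag(2, −3)·P⁻¹.
Then C⁴ = P·diag(16, 81)·P⁻¹ = [[32, −405], [16, −162]] · [[−2, 5], [−1, 2]] = [[341, −650], [130, −244]].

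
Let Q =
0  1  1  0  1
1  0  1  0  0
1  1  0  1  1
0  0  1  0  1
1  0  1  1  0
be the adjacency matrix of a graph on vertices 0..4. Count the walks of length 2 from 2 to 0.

2

The number of length-2 walks from vertex 2 to vertex 0 is entry (2,0) of Q^2, where Q is the adjacency matrix.
Q^2 = [[3, 1, 2, 2, 1], [1, 2, 1, 1, 2], [2, 1, 4, 1, 2], [2, 1, 1, 2, 1], [1, 2, 2, 1, 3]]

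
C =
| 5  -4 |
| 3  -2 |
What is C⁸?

[[1021, -1020], [765, -764]]

tr C = 3 and det C = 2, so the characteristic polynomial is λ² − (3)λ + (2) with roots 1 and 2.
Eigenvectors give P = [[1, 4], [1, 3]] with P⁻¹ = [[-3, 4], [1, -1]], and C = P·diag(1, 2)·P⁻¹.
Then C⁸ = P·diag(1, 256)·P⁻¹ = [[1, 1024], [1, 768]] · [[-3, 4], [1, -1]] = [[1021, -1020], [765, -764]].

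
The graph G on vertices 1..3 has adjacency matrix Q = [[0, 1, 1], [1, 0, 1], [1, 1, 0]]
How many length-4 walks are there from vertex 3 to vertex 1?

The number of length-4 walks from vertex 3 to vertex 1 is entry (3,1) of Q⁴, where Q is the adjacency matrix.
Q² = [[2, 1, 1], [1, 2, 1], [1, 1, 2]]
Q³ = [[2, 3, 3], [3, 2, 3], [3, 3, 2]]
Q⁴ = [[6, 5, 5], [5, 6, 5], [5, 5, 6]]

5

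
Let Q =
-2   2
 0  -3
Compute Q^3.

[[-8, 38], [0, -27]]

Q^2 = [[4, -10], [0, 9]]
Q^3 = [[-8, 38], [0, -27]]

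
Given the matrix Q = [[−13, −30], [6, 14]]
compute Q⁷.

tr Q = 1 and det Q = −2, so the characteristic polynomial is λ² − (1)λ + (−2) with roots −1 and 2.
Eigenvectors give P = [[5, −2], [−2, 1]] with P⁻¹ = [[1, 2], [2, 5]], and Q = P·diag(−1, 2)·P⁻¹.
Then Q⁷ = P·diag(−1, 128)·P⁻¹ = [[−5, −256], [2, 128]] · [[1, 2], [2, 5]] = [[−517, −1290], [258, 644]].

[[−517, −1290], [258, 644]]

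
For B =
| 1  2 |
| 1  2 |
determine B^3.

[[9, 18], [9, 18]]

B^2 = [[3, 6], [3, 6]]
B^3 = [[9, 18], [9, 18]]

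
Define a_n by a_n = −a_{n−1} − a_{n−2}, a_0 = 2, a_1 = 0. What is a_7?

With companion matrix M = [[−1, −1], [1, 0]], [a_n, a_{n−1}]ᵀ = M·[a_{n−1}, a_{n−2}]ᵀ, so [a_7, a_6]ᵀ = M⁶·[a_1, a_0]ᵀ.
M⁶ = [[1, 0], [0, 1]], giving [a_7, a_6]ᵀ = [[0], [2]].

0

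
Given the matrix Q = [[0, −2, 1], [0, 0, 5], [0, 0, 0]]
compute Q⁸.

Q is strictly triangular, hence nilpotent: Q³ = 0, so Q⁸ = 0.

[[0, 0, 0], [0, 0, 0], [0, 0, 0]]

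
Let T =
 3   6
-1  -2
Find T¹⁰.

[[3, 6], [-1, -2]]

T² = T (a projection; rank 1, trace 1), so T¹⁰ = T.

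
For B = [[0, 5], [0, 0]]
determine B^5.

[[0, 0], [0, 0]]

B is strictly triangular, hence nilpotent: B^2 = 0, so B^5 = 0.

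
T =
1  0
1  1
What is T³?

[[1, 0], [3, 1]]

T = I + N where N = [[0, 0], [1, 0]] is strictly lower-triangular, so N² = 0.
(I + N)³ = I + 3·N = [[1, 0], [3, 1]].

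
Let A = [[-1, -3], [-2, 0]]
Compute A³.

A² = [[7, 3], [2, 6]]
A³ = [[-13, -21], [-14, -6]]

[[-13, -21], [-14, -6]]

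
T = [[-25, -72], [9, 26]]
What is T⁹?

tr T = 1 and det T = -2, so the characteristic polynomial is λ² − (1)λ + (-2) with roots 2 and -1.
Eigenvectors give P = [[-8, -3], [3, 1]] with P⁻¹ = [[1, 3], [-3, -8]], and T = P·diag(2, -1)·P⁻¹.
Then T⁹ = P·diag(512, -1)·P⁻¹ = [[-4096, 3], [1536, -1]] · [[1, 3], [-3, -8]] = [[-4105, -12312], [1539, 4616]].

[[-4105, -12312], [1539, 4616]]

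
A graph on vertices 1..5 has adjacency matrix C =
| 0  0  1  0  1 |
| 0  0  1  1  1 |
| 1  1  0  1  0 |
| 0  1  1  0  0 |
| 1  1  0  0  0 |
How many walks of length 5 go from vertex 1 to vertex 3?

26

The number of length-5 walks from vertex 1 to vertex 3 is entry (1,3) of C⁵, where C is the adjacency matrix.
C² = [[2, 2, 0, 1, 0], [2, 3, 1, 1, 0], [0, 1, 3, 1, 2], [1, 1, 1, 2, 1], [0, 0, 2, 1, 2]]
C³ = [[0, 1, 5, 2, 4], [1, 2, 6, 4, 5], [5, 6, 2, 4, 1], [2, 4, 4, 2, 2], [4, 5, 1, 2, 0]]
C⁴ = [[9, 11, 3, 6, 1], [11, 15, 7, 8, 3], [3, 7, 15, 8, 11], [6, 8, 8, 8, 6], [1, 3, 11, 6, 9]]
C⁵ = [[4, 10, 26, 14, 20], [10, 18, 34, 22, 26], [26, 34, 18, 22, 10], [14, 22, 22, 16, 14], [20, 26, 10, 14, 4]]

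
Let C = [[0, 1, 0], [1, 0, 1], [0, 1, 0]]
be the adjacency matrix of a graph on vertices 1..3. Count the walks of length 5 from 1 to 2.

The number of length-5 walks from vertex 1 to vertex 2 is entry (1,2) of C⁵, where C is the adjacency matrix.
C² = [[1, 0, 1], [0, 2, 0], [1, 0, 1]]
C³ = [[0, 2, 0], [2, 0, 2], [0, 2, 0]]
C⁴ = [[2, 0, 2], [0, 4, 0], [2, 0, 2]]
C⁵ = [[0, 4, 0], [4, 0, 4], [0, 4, 0]]

4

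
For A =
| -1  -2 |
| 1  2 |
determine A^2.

[[-1, -2], [1, 2]]

A² = A (a projection; rank 1, trace 1), so A^2 = A.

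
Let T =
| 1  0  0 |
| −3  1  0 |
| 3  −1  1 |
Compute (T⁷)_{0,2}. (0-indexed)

0

T = I + N where N = [[0, 0, 0], [−3, 0, 0], [3, −1, 0]] is strictly lower-triangular, so N³ = 0.
(I + N)⁷ = I + 7·N + 21·N² = [[1, 0, 0], [−21, 1, 0], [84, −7, 1]].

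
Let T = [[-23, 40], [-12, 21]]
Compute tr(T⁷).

-2186

tr T = -2 and det T = -3, so the characteristic polynomial is λ² − (-2)λ + (-3) with roots 1 and -3.
Eigenvectors give P = [[-5, 2], [-3, 1]] with P⁻¹ = [[1, -2], [3, -5]], and T = P·diag(1, -3)·P⁻¹.
Then T⁷ = P·diag(1, -2187)·P⁻¹ = [[-5, -4374], [-3, -2187]] · [[1, -2], [3, -5]] = [[-13127, 21880], [-6564, 10941]].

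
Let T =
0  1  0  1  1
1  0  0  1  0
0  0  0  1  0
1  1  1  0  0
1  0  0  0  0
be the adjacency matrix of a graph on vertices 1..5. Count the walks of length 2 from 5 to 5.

1

The number of length-2 walks from vertex 5 to vertex 5 is entry (5,5) of T^2, where T is the adjacency matrix.
T^2 = [[3, 1, 1, 1, 0], [1, 2, 1, 1, 1], [1, 1, 1, 0, 0], [1, 1, 0, 3, 1], [0, 1, 0, 1, 1]]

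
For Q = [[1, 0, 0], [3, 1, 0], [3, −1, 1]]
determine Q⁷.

[[1, 0, 0], [21, 1, 0], [−42, −7, 1]]

Q = I + N where N = [[0, 0, 0], [3, 0, 0], [3, −1, 0]] is strictly lower-triangular, so N³ = 0.
(I + N)⁷ = I + 7·N + 21·N² = [[1, 0, 0], [21, 1, 0], [−42, −7, 1]].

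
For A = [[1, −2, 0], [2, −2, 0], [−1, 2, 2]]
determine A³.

A² = [[−3, 2, 0], [−2, 0, 0], [1, 2, 4]]
A³ = [[1, 2, 0], [−2, 4, 0], [1, 2, 8]]

[[1, 2, 0], [−2, 4, 0], [1, 2, 8]]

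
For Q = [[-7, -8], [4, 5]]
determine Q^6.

[[1457, 1456], [-728, -727]]

tr Q = -2 and det Q = -3, so the characteristic polynomial is λ² − (-2)λ + (-3) with roots -3 and 1.
Eigenvectors give P = [[2, -1], [-1, 1]] with P⁻¹ = [[1, 1], [1, 2]], and Q = P·diag(-3, 1)·P⁻¹.
Then Q^6 = P·diag(729, 1)·P⁻¹ = [[1458, -1], [-729, 1]] · [[1, 1], [1, 2]] = [[1457, 1456], [-728, -727]].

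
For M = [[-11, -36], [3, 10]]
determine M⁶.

[[253, 756], [-63, -188]]

tr M = -1 and det M = -2, so the characteristic polynomial is λ² − (-1)λ + (-2) with roots -2 and 1.
Eigenvectors give P = [[4, -3], [-1, 1]] with P⁻¹ = [[1, 3], [1, 4]], and M = P·diag(-2, 1)·P⁻¹.
Then M⁶ = P·diag(64, 1)·P⁻¹ = [[256, -3], [-64, 1]] · [[1, 3], [1, 4]] = [[253, 756], [-63, -188]].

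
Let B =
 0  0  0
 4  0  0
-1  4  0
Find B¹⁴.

B is strictly triangular, hence nilpotent: B³ = 0, so B¹⁴ = 0.

[[0, 0, 0], [0, 0, 0], [0, 0, 0]]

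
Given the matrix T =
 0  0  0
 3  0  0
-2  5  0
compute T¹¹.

[[0, 0, 0], [0, 0, 0], [0, 0, 0]]

T is strictly triangular, hence nilpotent: T³ = 0, so T¹¹ = 0.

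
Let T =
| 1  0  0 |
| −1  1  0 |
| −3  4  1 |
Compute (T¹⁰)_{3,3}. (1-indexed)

1

T = I + N where N = [[0, 0, 0], [−1, 0, 0], [−3, 4, 0]] is strictly lower-triangular, so N³ = 0.
(I + N)¹⁰ = I + 10·N + 45·N² = [[1, 0, 0], [−10, 1, 0], [−210, 40, 1]].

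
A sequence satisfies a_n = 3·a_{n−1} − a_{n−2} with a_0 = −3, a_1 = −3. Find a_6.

With companion matrix Q = [[3, −1], [1, 0]], [a_n, a_{n−1}]ᵀ = Q·[a_{n−1}, a_{n−2}]ᵀ, so [a_6, a_5]ᵀ = Q^5·[a_1, a_0]ᵀ.
Q^5 = [[144, −55], [55, −21]], giving [a_6, a_5]ᵀ = [[−267], [−102]].

−267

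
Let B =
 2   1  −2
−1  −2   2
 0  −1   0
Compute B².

[[3, 2, −2], [0, 1, −2], [1, 2, −2]]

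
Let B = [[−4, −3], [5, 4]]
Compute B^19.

B² = I (check: tr B = 0 and det B = −1), so B^19 = B since 19 is odd.

[[−4, −3], [5, 4]]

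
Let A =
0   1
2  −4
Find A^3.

A^2 = [[2, −4], [−8, 18]]
A^3 = [[−8, 18], [36, −80]]

[[−8, 18], [36, −80]]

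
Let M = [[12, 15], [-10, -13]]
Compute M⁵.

[[582, 825], [-550, -793]]

tr M = -1 and det M = -6, so the characteristic polynomial is λ² − (-1)λ + (-6) with roots -3 and 2.
Eigenvectors give P = [[-1, 3], [1, -2]] with P⁻¹ = [[2, 3], [1, 1]], and M = P·diag(-3, 2)·P⁻¹.
Then M⁵ = P·diag(-243, 32)·P⁻¹ = [[243, 96], [-243, -64]] · [[2, 3], [1, 1]] = [[582, 825], [-550, -793]].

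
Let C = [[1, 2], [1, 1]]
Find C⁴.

[[17, 24], [12, 17]]

C² = [[3, 4], [2, 3]]
C³ = [[7, 10], [5, 7]]
C⁴ = [[17, 24], [12, 17]]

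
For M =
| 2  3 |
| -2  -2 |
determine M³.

M² = [[-2, 0], [0, -2]]
M³ = [[-4, -6], [4, 4]]

[[-4, -6], [4, 4]]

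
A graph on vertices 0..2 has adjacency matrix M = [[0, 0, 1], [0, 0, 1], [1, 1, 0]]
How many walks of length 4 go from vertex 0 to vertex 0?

The number of length-4 walks from vertex 0 to vertex 0 is entry (0,0) of M⁴, where M is the adjacency matrix.
M² = [[1, 1, 0], [1, 1, 0], [0, 0, 2]]
M³ = [[0, 0, 2], [0, 0, 2], [2, 2, 0]]
M⁴ = [[2, 2, 0], [2, 2, 0], [0, 0, 4]]

2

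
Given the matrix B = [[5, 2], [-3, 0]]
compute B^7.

[[6305, 4118], [-6177, -3990]]

tr B = 5 and det B = 6, so the characteristic polynomial is λ² − (5)λ + (6) with roots 3 and 2.
Eigenvectors give P = [[1, 2], [-1, -3]] with P⁻¹ = [[3, 2], [-1, -1]], and B = P·diag(3, 2)·P⁻¹.
Then B^7 = P·diag(2187, 128)·P⁻¹ = [[2187, 256], [-2187, -384]] · [[3, 2], [-1, -1]] = [[6305, 4118], [-6177, -3990]].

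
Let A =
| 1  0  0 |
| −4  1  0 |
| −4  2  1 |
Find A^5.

A = I + N where N = [[0, 0, 0], [−4, 0, 0], [−4, 2, 0]] is strictly lower-triangular, so N^3 = 0.
(I + N)^5 = I + 5·N + 10·N^2 = [[1, 0, 0], [−20, 1, 0], [−100, 10, 1]].

[[1, 0, 0], [−20, 1, 0], [−100, 10, 1]]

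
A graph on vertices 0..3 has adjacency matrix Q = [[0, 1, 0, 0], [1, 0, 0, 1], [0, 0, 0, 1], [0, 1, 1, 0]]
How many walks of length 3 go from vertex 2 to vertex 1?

0

The number of length-3 walks from vertex 2 to vertex 1 is entry (2,1) of Q³, where Q is the adjacency matrix.
Q² = [[1, 0, 0, 1], [0, 2, 1, 0], [0, 1, 1, 0], [1, 0, 0, 2]]
Q³ = [[0, 2, 1, 0], [2, 0, 0, 3], [1, 0, 0, 2], [0, 3, 2, 0]]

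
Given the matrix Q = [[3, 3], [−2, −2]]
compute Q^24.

[[3, 3], [−2, −2]]

Q² = Q (a projection; rank 1, trace 1), so Q^24 = Q.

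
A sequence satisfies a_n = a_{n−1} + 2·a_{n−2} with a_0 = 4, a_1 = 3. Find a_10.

With companion matrix B = [[1, 2], [1, 0]], [a_n, a_{n−1}]ᵀ = B·[a_{n−1}, a_{n−2}]ᵀ, so [a_10, a_9]ᵀ = B⁹·[a_1, a_0]ᵀ.
B⁹ = [[341, 342], [171, 170]], giving [a_10, a_9]ᵀ = [[2391], [1193]].

2391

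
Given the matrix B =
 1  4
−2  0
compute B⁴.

[[41, −60], [30, 56]]

B² = [[−7, 4], [−2, −8]]
B³ = [[−15, −28], [14, −8]]
B⁴ = [[41, −60], [30, 56]]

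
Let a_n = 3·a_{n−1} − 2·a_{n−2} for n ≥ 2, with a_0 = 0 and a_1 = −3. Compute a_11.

−6141

With companion matrix A = [[3, −2], [1, 0]], [a_n, a_{n−1}]ᵀ = A·[a_{n−1}, a_{n−2}]ᵀ, so [a_11, a_10]ᵀ = A¹⁰·[a_1, a_0]ᵀ.
A¹⁰ = [[2047, −2046], [1023, −1022]], giving [a_11, a_10]ᵀ = [[−6141], [−3069]].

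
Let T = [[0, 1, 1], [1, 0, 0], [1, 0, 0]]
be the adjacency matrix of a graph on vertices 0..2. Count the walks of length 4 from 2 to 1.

The number of length-4 walks from vertex 2 to vertex 1 is entry (2,1) of T^4, where T is the adjacency matrix.
T^2 = [[2, 0, 0], [0, 1, 1], [0, 1, 1]]
T^3 = [[0, 2, 2], [2, 0, 0], [2, 0, 0]]
T^4 = [[4, 0, 0], [0, 2, 2], [0, 2, 2]]

2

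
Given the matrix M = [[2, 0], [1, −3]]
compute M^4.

[[16, 0], [−13, 81]]

M^2 = [[4, 0], [−1, 9]]
M^3 = [[8, 0], [7, −27]]
M^4 = [[16, 0], [−13, 81]]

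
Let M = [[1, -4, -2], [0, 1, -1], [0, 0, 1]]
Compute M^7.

M = I + N where N = [[0, -4, -2], [0, 0, -1], [0, 0, 0]] is strictly upper-triangular, so N^3 = 0.
(I + N)^7 = I + 7·N + 21·N^2 = [[1, -28, 70], [0, 1, -7], [0, 0, 1]].

[[1, -28, 70], [0, 1, -7], [0, 0, 1]]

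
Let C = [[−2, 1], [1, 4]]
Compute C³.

[[−8, 13], [13, 70]]

C² = [[5, 2], [2, 17]]
C³ = [[−8, 13], [13, 70]]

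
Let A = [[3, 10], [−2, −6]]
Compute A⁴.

[[−59, −150], [30, 76]]

tr A = −3 and det A = 2, so the characteristic polynomial is λ² − (−3)λ + (2) with roots −2 and −1.
Eigenvectors give P = [[−2, 5], [1, −2]] with P⁻¹ = [[2, 5], [1, 2]], and A = P·diag(−2, −1)·P⁻¹.
Then A⁴ = P·diag(16, 1)·P⁻¹ = [[−32, 5], [16, −2]] · [[2, 5], [1, 2]] = [[−59, −150], [30, 76]].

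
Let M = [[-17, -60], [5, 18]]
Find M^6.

[[-1931, -7980], [665, 2724]]

tr M = 1 and det M = -6, so the characteristic polynomial is λ² − (1)λ + (-6) with roots 3 and -2.
Eigenvectors give P = [[-3, 4], [1, -1]] with P⁻¹ = [[1, 4], [1, 3]], and M = P·diag(3, -2)·P⁻¹.
Then M^6 = P·diag(729, 64)·P⁻¹ = [[-2187, 256], [729, -64]] · [[1, 4], [1, 3]] = [[-1931, -7980], [665, 2724]].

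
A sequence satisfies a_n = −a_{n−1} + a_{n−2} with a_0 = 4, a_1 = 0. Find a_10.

With companion matrix C = [[−1, 1], [1, 0]], [a_n, a_{n−1}]ᵀ = C·[a_{n−1}, a_{n−2}]ᵀ, so [a_10, a_9]ᵀ = C^9·[a_1, a_0]ᵀ.
C^9 = [[−55, 34], [34, −21]], giving [a_10, a_9]ᵀ = [[136], [−84]].

136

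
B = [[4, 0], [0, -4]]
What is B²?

[[16, 0], [0, 16]]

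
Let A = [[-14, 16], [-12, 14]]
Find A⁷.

tr A = 0 and det A = -4, so the characteristic polynomial is λ² − (0)λ + (-4) with roots 2 and -2.
Eigenvectors give P = [[1, 4], [1, 3]] with P⁻¹ = [[-3, 4], [1, -1]], and A = P·diag(2, -2)·P⁻¹.
Then A⁷ = P·diag(128, -128)·P⁻¹ = [[128, -512], [128, -384]] · [[-3, 4], [1, -1]] = [[-896, 1024], [-768, 896]].

[[-896, 1024], [-768, 896]]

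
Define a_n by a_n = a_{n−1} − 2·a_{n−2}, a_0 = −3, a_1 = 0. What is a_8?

42

With companion matrix M = [[1, −2], [1, 0]], [a_n, a_{n−1}]ᵀ = M·[a_{n−1}, a_{n−2}]ᵀ, so [a_8, a_7]ᵀ = M⁷·[a_1, a_0]ᵀ.
M⁷ = [[−3, −14], [7, −10]], giving [a_8, a_7]ᵀ = [[42], [30]].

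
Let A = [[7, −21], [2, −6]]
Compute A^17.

[[7, −21], [2, −6]]

A² = A (a projection; rank 1, trace 1), so A^17 = A.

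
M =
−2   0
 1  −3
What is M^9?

tr M = −5 and det M = 6, so the characteristic polynomial is λ² − (−5)λ + (6) with roots −2 and −3.
Eigenvectors give P = [[−1, 0], [−1, 1]] with P⁻¹ = [[−1, 0], [−1, 1]], and M = P·diag(−2, −3)·P⁻¹.
Then M^9 = P·diag(−512, −19683)·P⁻¹ = [[512, 0], [512, −19683]] · [[−1, 0], [−1, 1]] = [[−512, 0], [19171, −19683]].

[[−512, 0], [19171, −19683]]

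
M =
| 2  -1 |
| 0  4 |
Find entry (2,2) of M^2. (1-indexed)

16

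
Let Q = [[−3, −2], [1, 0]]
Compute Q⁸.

[[511, 510], [−255, −254]]

tr Q = −3 and det Q = 2, so the characteristic polynomial is λ² − (−3)λ + (2) with roots −1 and −2.
Eigenvectors give P = [[−1, 2], [1, −1]] with P⁻¹ = [[1, 2], [1, 1]], and Q = P·diag(−1, −2)·P⁻¹.
Then Q⁸ = P·diag(1, 256)·P⁻¹ = [[−1, 512], [1, −256]] · [[1, 2], [1, 1]] = [[511, 510], [−255, −254]].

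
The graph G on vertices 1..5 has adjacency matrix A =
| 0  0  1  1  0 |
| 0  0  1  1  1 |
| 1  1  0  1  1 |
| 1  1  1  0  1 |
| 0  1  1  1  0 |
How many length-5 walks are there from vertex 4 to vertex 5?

93

The number of length-5 walks from vertex 4 to vertex 5 is entry (4,5) of A^5, where A is the adjacency matrix.
A^2 = [[2, 2, 1, 1, 2], [2, 3, 2, 2, 2], [1, 2, 4, 3, 2], [1, 2, 3, 4, 2], [2, 2, 2, 2, 3]]
A^3 = [[2, 4, 7, 7, 4], [4, 6, 9, 9, 7], [7, 9, 8, 9, 9], [7, 9, 9, 8, 9], [4, 7, 9, 9, 6]]
A^4 = [[14, 18, 17, 17, 18], [18, 25, 26, 26, 24], [17, 26, 34, 33, 26], [17, 26, 33, 34, 26], [18, 24, 26, 26, 25]]
A^5 = [[34, 52, 67, 67, 52], [52, 76, 93, 93, 77], [67, 93, 102, 103, 93], [67, 93, 103, 102, 93], [52, 77, 93, 93, 76]]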